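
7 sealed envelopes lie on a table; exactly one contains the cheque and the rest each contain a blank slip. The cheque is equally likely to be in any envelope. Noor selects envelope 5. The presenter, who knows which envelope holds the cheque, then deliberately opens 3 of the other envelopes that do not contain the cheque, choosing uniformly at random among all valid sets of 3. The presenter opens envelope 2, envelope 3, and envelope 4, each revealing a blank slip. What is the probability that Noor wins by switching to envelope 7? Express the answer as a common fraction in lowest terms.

2/7

Apply Bayes' rule, conditioning on where the cheque actually is.
If it is in any of envelopes 1, 6, and 7 (prior 1/7 each): the presenter has 10 equally likely choices, so probability 1/10; weight (1/7)·(1/10) = 1/70 each.
If it is in any of envelopes 2, 3, and 4 (prior 1/7 each): that envelope was opened and seen not to hold the prize — ruled out; weight (1/7)·0 = 0 each.
If it is in envelope 5 (prior 1/7): the presenter has 20 equally likely choices, so probability 1/20; weight (1/7)·(1/20) = 1/140.
The weights sum to 1/20.
So P(the cheque in envelope 7 | the presenter opened envelope 2, envelope 3, and envelope 4) = (1/70) / (1/20) = 2/7.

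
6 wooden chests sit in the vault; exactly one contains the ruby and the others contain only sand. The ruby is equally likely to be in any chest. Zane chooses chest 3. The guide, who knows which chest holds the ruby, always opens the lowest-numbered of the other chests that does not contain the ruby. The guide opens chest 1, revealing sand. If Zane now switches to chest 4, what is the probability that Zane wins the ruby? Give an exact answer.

1/5

Apply Bayes' rule, conditioning on where the ruby actually is.
If it is in chest 1 (prior 1/6): the guide opened chest 1, so this case is ruled out; weight (1/6)·0 = 0.
If it is in any of chests 2, 3, 4, 5, and 6 (prior 1/6 each): chest 1 is the lowest-numbered option available, probability 1; weight (1/6)·1 = 1/6 each.
The weights sum to 5/6.
So P(the ruby in chest 4 | the guide opened chest 1) = (1/6) / (5/6) = 1/5.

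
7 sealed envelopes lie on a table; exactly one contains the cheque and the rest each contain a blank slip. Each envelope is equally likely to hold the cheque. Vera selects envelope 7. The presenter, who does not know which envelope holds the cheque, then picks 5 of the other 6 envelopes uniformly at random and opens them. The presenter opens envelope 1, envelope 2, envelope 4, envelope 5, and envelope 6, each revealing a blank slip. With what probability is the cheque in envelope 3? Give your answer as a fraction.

1/2

Apply Bayes' rule, conditioning on where the cheque actually is.
If it is in any of envelopes 1, 2, 4, 5, and 6 (prior 1/7 each): that envelope was opened and seen not to hold the prize — ruled out; weight (1/7)·0 = 0 each.
If it is in either of envelopes 3 and 7 (prior 1/7 each): the presenter picks exactly this set with probability 1/6 regardless, and none is the prize; weight (1/7)·(1/6) = 1/42 each.
The weights sum to 1/21.
So P(the cheque in envelope 3 | the presenter opened envelope 1, envelope 2, envelope 4, envelope 5, and envelope 6) = (1/42) / (1/21) = 1/2.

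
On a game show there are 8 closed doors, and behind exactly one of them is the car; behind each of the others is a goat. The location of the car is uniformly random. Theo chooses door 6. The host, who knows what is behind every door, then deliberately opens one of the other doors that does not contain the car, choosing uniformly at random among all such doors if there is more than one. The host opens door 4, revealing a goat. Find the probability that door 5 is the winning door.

7/48

Consider each possible location of the car in turn.
If it is behind any of doors 1, 2, 3, 5, 7, and 8 (prior 1/8 each): the host has 6 equally likely choices, so probability 1/6; weight (1/8)·(1/6) = 1/48 each.
If it is behind door 4 (prior 1/8): the host opened door 4, so this case is ruled out; weight (1/8)·0 = 0.
If it is behind door 6 (prior 1/8): the host has 7 equally likely choices, so probability 1/7; weight (1/8)·(1/7) = 1/56.
The weights sum to 1/7.
So P(the car behind door 5 | the host opened door 4) = (1/48) / (1/7) = 7/48.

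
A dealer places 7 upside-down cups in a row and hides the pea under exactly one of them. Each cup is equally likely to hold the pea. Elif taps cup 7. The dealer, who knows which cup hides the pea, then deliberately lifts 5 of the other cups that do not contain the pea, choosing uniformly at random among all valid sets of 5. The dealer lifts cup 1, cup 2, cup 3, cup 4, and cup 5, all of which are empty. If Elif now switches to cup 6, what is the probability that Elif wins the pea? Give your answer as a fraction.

Consider each possible location of the pea in turn.
If it is under any of cups 1, 2, 3, 4, and 5 (prior 1/7 each): that cup was opened and seen not to hold the prize — ruled out; weight (1/7)·0 = 0 each.
If it is under cup 6 (prior 1/7): the dealer has no choice, probability 1; weight (1/7)·1 = 1/7.
If it is under cup 7 (prior 1/7): the dealer has 6 equally likely choices, so probability 1/6; weight (1/7)·(1/6) = 1/42.
The weights sum to 1/6.
So P(the pea under cup 6 | the dealer opened cup 1, cup 2, cup 3, cup 4, and cup 5) = (1/7) / (1/6) = 6/7.

6/7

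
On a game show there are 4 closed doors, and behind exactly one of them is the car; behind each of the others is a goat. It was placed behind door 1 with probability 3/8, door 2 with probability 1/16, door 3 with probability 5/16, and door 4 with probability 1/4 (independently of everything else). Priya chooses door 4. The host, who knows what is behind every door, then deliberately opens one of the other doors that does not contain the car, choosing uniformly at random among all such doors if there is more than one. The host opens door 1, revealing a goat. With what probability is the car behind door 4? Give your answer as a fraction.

4/13

Condition on the true location of the car.
If it is behind door 1 (prior 3/8): the host opened door 1, so this case is ruled out; weight (3/8)·0 = 0.
If it is behind door 2 (prior 1/16): the host has 2 equally likely choices, so probability 1/2; weight (1/16)·(1/2) = 1/32.
If it is behind door 3 (prior 5/16): the host has 2 equally likely choices, so probability 1/2; weight (5/16)·(1/2) = 5/32.
If it is behind door 4 (prior 1/4): the host has 3 equally likely choices, so probability 1/3; weight (1/4)·(1/3) = 1/12.
The weights sum to 13/48.
So P(the car behind door 4 | the host opened door 1) = (1/12) / (13/48) = 4/13.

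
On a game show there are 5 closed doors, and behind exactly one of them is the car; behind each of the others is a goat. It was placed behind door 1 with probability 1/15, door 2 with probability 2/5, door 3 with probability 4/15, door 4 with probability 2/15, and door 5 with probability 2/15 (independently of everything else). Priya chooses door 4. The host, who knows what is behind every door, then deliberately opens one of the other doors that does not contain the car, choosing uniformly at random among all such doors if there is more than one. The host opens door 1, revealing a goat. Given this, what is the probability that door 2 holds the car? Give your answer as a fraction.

4/9

Condition on the true location of the car.
If it is behind door 1 (prior 1/15): the host opened door 1, so this case is ruled out; weight (1/15)·0 = 0.
If it is behind door 2 (prior 2/5): the host has 3 equally likely choices, so probability 1/3; weight (2/5)·(1/3) = 2/15.
If it is behind door 3 (prior 4/15): the host has 3 equally likely choices, so probability 1/3; weight (4/15)·(1/3) = 4/45.
If it is behind door 4 (prior 2/15): the host has 4 equally likely choices, so probability 1/4; weight (2/15)·(1/4) = 1/30.
If it is behind door 5 (prior 2/15): the host has 3 equally likely choices, so probability 1/3; weight (2/15)·(1/3) = 2/45.
The weights sum to 3/10.
So P(the car behind door 2 | the host opened door 1) = (2/15) / (3/10) = 4/9.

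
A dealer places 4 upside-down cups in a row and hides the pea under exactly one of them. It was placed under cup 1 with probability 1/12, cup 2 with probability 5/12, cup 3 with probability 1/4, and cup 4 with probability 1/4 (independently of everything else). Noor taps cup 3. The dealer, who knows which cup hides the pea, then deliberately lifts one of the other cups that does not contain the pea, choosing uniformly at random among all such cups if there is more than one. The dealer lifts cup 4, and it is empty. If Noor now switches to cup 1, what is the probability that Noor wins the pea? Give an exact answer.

1/8

Apply Bayes' rule, conditioning on where the pea actually is.
If it is under cup 1 (prior 1/12): the dealer has 2 equally likely choices, so probability 1/2; weight (1/12)·(1/2) = 1/24.
If it is under cup 2 (prior 5/12): the dealer has 2 equally likely choices, so probability 1/2; weight (5/12)·(1/2) = 5/24.
If it is under cup 3 (prior 1/4): the dealer has 3 equally likely choices, so probability 1/3; weight (1/4)·(1/3) = 1/12.
If it is under cup 4 (prior 1/4): the dealer opened cup 4, so this case is ruled out; weight (1/4)·0 = 0.
The weights sum to 1/3.
So P(the pea under cup 1 | the dealer opened cup 4) = (1/24) / (1/3) = 1/8.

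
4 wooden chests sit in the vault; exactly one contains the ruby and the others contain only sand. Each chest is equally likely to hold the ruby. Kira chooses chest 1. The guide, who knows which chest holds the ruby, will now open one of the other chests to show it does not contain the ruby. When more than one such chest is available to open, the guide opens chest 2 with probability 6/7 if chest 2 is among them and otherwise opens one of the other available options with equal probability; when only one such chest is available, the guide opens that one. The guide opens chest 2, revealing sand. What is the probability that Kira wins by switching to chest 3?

Apply Bayes' rule, conditioning on where the ruby actually is.
If it is in any of chests 1, 3, and 4 (prior 1/4 each): chest 2 is available, opened with probability 6/7; weight (1/4)·(6/7) = 3/14 each.
If it is in chest 2 (prior 1/4): the guide opened chest 2, so this case is ruled out; weight (1/4)·0 = 0.
The weights sum to 9/14.
So P(the ruby in chest 3 | the guide opened chest 2) = (3/14) / (9/14) = 1/3.

1/3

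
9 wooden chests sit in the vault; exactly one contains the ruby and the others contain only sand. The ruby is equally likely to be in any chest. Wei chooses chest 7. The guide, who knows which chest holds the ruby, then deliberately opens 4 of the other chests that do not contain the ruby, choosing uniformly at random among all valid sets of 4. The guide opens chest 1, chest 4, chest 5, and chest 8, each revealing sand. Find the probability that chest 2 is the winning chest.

Consider each possible location of the ruby in turn.
If it is in any of chests 1, 4, 5, and 8 (prior 1/9 each): that chest was opened and seen not to hold the prize — ruled out; weight (1/9)·0 = 0 each.
If it is in any of chests 2, 3, 6, and 9 (prior 1/9 each): the guide has 35 equally likely choices, so probability 1/35; weight (1/9)·(1/35) = 1/315 each.
If it is in chest 7 (prior 1/9): the guide has 70 equally likely choices, so probability 1/70; weight (1/9)·(1/70) = 1/630.
The weights sum to 1/70.
So P(the ruby in chest 2 | the guide opened chest 1, chest 4, chest 5, and chest 8) = (1/315) / (1/70) = 2/9.

2/9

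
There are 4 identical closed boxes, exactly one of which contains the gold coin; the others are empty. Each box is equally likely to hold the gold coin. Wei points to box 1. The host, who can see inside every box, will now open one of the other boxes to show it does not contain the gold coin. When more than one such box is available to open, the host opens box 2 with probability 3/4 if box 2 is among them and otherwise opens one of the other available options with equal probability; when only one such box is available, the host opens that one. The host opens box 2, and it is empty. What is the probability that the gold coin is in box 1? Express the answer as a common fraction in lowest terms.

1/3

Apply Bayes' rule, conditioning on where the gold coin actually is.
If it is in any of boxes 1, 3, and 4 (prior 1/4 each): box 2 is available, opened with probability 3/4; weight (1/4)·(3/4) = 3/16 each.
If it is in box 2 (prior 1/4): the host opened box 2, so this case is ruled out; weight (1/4)·0 = 0.
The weights sum to 9/16.
So P(the gold coin in box 1 | the host opened box 2) = (3/16) / (9/16) = 1/3.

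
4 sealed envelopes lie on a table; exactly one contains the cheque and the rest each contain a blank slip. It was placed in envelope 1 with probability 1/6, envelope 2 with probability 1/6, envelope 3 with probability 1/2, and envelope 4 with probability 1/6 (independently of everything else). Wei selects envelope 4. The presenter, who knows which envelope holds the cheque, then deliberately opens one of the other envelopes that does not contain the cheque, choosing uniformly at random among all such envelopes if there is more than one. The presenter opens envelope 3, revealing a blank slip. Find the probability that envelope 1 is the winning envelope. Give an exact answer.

3/8

Apply Bayes' rule, conditioning on where the cheque actually is.
If it is in either of envelopes 1 and 2 (prior 1/6 each): the presenter has 2 equally likely choices, so probability 1/2; weight (1/6)·(1/2) = 1/12 each.
If it is in envelope 3 (prior 1/2): the presenter opened envelope 3, so this case is ruled out; weight (1/2)·0 = 0.
If it is in envelope 4 (prior 1/6): the presenter has 3 equally likely choices, so probability 1/3; weight (1/6)·(1/3) = 1/18.
The weights sum to 2/9.
So P(the cheque in envelope 1 | the presenter opened envelope 3) = (1/12) / (2/9) = 3/8.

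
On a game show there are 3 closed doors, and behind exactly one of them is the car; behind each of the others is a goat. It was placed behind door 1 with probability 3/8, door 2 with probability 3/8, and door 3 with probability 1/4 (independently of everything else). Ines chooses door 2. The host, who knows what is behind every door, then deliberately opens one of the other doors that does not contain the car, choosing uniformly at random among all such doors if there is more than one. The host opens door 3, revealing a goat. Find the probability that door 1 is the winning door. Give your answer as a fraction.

Consider each possible location of the car in turn.
If it is behind door 1 (prior 3/8): the host has no choice, probability 1; weight (3/8)·1 = 3/8.
If it is behind door 2 (prior 3/8): the host has 2 equally likely choices, so probability 1/2; weight (3/8)·(1/2) = 3/16.
If it is behind door 3 (prior 1/4): the host opened door 3, so this case is ruled out; weight (1/4)·0 = 0.
The weights sum to 9/16.
So P(the car behind door 1 | the host opened door 3) = (3/8) / (9/16) = 2/3.

2/3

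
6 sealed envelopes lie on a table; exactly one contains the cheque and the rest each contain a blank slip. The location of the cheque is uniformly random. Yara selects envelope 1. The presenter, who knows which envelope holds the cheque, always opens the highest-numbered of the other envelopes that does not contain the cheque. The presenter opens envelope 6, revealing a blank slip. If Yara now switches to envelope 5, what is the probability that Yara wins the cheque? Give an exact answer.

Condition on the true location of the cheque.
If it is in any of envelopes 1, 2, 3, 4, and 5 (prior 1/6 each): envelope 6 is the highest-numbered option available, probability 1; weight (1/6)·1 = 1/6 each.
If it is in envelope 6 (prior 1/6): the presenter opened envelope 6, so this case is ruled out; weight (1/6)·0 = 0.
The weights sum to 5/6.
So P(the cheque in envelope 5 | the presenter opened envelope 6) = (1/6) / (5/6) = 1/5.

1/5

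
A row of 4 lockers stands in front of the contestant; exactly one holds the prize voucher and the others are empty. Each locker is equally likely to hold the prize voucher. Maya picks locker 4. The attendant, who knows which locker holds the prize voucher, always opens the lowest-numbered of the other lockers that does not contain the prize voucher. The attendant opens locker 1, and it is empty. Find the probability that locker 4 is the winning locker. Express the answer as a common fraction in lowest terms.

Condition on the true location of the prize voucher.
If it is in locker 1 (prior 1/4): the attendant opened locker 1, so this case is ruled out; weight (1/4)·0 = 0.
If it is in any of lockers 2, 3, and 4 (prior 1/4 each): locker 1 is the lowest-numbered option available, probability 1; weight (1/4)·1 = 1/4 each.
The weights sum to 3/4.
So P(the prize voucher in locker 4 | the attendant opened locker 1) = (1/4) / (3/4) = 1/3.

1/3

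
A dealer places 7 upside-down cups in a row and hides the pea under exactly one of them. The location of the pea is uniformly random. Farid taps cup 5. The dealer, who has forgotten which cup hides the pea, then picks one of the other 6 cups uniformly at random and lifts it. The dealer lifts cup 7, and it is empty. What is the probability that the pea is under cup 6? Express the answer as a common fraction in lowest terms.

1/6

Because the dealer chose which cup to lift without knowing where the pea is, the choice is independent of the prize location. Learning that cup 7 does not hold the pea simply rules out that one location and leaves the remaining 6 cups still equally likely by symmetry.
So P(the pea under cup 6) = 1/6.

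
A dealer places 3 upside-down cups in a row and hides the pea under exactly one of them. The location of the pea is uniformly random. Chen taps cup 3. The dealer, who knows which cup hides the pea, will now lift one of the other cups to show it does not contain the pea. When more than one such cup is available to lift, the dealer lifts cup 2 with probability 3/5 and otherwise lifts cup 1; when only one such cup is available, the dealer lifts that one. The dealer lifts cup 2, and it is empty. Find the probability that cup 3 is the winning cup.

3/8

Condition on the true location of the pea.
If it is under cup 1 (prior 1/3): only cup 2 is available, probability 1; weight (1/3)·1 = 1/3.
If it is under cup 2 (prior 1/3): the dealer opened cup 2, so this case is ruled out; weight (1/3)·0 = 0.
If it is under cup 3 (prior 1/3): cup 2 is available, opened with probability 3/5; weight (1/3)·(3/5) = 1/5.
The weights sum to 8/15.
So P(the pea under cup 3 | the dealer opened cup 2) = (1/5) / (8/15) = 3/8.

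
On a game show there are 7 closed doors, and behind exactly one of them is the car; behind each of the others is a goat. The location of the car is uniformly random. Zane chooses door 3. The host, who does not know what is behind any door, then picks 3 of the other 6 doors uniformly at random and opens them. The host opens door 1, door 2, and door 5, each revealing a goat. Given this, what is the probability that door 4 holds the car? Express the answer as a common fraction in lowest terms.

1/4

Consider each possible location of the car in turn.
If it is behind any of doors 1, 2, and 5 (prior 1/7 each): that door was opened and seen not to hold the prize — ruled out; weight (1/7)·0 = 0 each.
If it is behind any of doors 3, 4, 6, and 7 (prior 1/7 each): the host picks exactly this set with probability 1/20 regardless, and none is the prize; weight (1/7)·(1/20) = 1/140 each.
The weights sum to 1/35.
So P(the car behind door 4 | the host opened door 1, door 2, and door 5) = (1/140) / (1/35) = 1/4.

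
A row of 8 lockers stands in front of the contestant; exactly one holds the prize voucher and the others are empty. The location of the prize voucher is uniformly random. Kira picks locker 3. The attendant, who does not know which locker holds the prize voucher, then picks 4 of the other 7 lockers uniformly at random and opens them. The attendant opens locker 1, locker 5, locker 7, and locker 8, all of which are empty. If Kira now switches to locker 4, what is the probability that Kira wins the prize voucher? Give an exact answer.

1/4

Because the attendant chose which lockers to open without knowing where the prize voucher is, the choice is independent of the prize location. Learning that none of the 4 opened lockers holds the prize voucher simply rules out those 4 locations and leaves the remaining 4 lockers still equally likely by symmetry.
So P(the prize voucher in locker 4) = 1/4.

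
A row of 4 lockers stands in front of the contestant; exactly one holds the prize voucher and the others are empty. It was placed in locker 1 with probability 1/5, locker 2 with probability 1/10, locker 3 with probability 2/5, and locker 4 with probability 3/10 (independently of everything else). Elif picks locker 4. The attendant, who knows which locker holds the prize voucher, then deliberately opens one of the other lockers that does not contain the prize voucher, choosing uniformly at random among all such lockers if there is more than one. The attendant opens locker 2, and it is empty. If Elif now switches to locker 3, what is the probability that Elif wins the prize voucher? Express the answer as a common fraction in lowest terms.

Condition on the true location of the prize voucher.
If it is in locker 1 (prior 1/5): the attendant has 2 equally likely choices, so probability 1/2; weight (1/5)·(1/2) = 1/10.
If it is in locker 2 (prior 1/10): the attendant opened locker 2, so this case is ruled out; weight (1/10)·0 = 0.
If it is in locker 3 (prior 2/5): the attendant has 2 equally likely choices, so probability 1/2; weight (2/5)·(1/2) = 1/5.
If it is in locker 4 (prior 3/10): the attendant has 3 equally likely choices, so probability 1/3; weight (3/10)·(1/3) = 1/10.
The weights sum to 2/5.
So P(the prize voucher in locker 3 | the attendant opened locker 2) = (1/5) / (2/5) = 1/2.

1/2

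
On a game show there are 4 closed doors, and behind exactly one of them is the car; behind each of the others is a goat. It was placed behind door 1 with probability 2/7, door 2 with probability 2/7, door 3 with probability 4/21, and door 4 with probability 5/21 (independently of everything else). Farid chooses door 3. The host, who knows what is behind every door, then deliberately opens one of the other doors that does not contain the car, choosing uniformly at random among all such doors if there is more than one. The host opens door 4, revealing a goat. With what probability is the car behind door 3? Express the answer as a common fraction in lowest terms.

2/11

Consider each possible location of the car in turn.
If it is behind either of doors 1 and 2 (prior 2/7 each): the host has 2 equally likely choices, so probability 1/2; weight (2/7)·(1/2) = 1/7 each.
If it is behind door 3 (prior 4/21): the host has 3 equally likely choices, so probability 1/3; weight (4/21)·(1/3) = 4/63.
If it is behind door 4 (prior 5/21): the host opened door 4, so this case is ruled out; weight (5/21)·0 = 0.
The weights sum to 22/63.
So P(the car behind door 3 | the host opened door 4) = (4/63) / (22/63) = 2/11.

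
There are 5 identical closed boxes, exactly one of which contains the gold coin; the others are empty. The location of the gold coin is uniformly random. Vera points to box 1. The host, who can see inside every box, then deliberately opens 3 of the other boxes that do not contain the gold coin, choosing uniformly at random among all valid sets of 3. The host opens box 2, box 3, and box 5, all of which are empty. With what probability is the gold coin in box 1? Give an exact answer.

1/5

Consider each possible location of the gold coin in turn.
If it is in box 1 (prior 1/5): the host has 4 equally likely choices, so probability 1/4; weight (1/5)·(1/4) = 1/20.
If it is in any of boxes 2, 3, and 5 (prior 1/5 each): that box was opened and seen not to hold the prize — ruled out; weight (1/5)·0 = 0 each.
If it is in box 4 (prior 1/5): the host has no choice, probability 1; weight (1/5)·1 = 1/5.
The weights sum to 1/4.
So P(the gold coin in box 1 | the host opened box 2, box 3, and box 5) = (1/20) / (1/4) = 1/5.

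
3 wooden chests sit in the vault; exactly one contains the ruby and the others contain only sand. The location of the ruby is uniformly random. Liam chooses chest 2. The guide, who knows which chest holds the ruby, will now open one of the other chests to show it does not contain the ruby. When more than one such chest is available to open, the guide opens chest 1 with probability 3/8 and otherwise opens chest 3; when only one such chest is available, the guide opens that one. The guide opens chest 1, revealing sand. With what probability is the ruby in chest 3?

8/11

Apply Bayes' rule, conditioning on where the ruby actually is.
If it is in chest 1 (prior 1/3): the guide opened chest 1, so this case is ruled out; weight (1/3)·0 = 0.
If it is in chest 2 (prior 1/3): chest 1 is available, opened with probability 3/8; weight (1/3)·(3/8) = 1/8.
If it is in chest 3 (prior 1/3): only chest 1 is available, probability 1; weight (1/3)·1 = 1/3.
The weights sum to 11/24.
So P(the ruby in chest 3 | the guide opened chest 1) = (1/3) / (11/24) = 8/11.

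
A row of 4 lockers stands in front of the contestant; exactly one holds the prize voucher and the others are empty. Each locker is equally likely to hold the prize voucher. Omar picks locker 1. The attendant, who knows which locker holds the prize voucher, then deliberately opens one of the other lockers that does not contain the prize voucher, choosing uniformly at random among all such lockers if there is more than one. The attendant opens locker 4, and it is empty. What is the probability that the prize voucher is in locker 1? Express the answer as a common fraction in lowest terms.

Consider each possible location of the prize voucher in turn.
If it is in locker 1 (prior 1/4): the attendant has 3 equally likely choices, so probability 1/3; weight (1/4)·(1/3) = 1/12.
If it is in either of lockers 2 and 3 (prior 1/4 each): the attendant has 2 equally likely choices, so probability 1/2; weight (1/4)·(1/2) = 1/8 each.
If it is in locker 4 (prior 1/4): the attendant opened locker 4, so this case is ruled out; weight (1/4)·0 = 0.
The weights sum to 1/3.
So P(the prize voucher in locker 1 | the attendant opened locker 4) = (1/12) / (1/3) = 1/4.

1/4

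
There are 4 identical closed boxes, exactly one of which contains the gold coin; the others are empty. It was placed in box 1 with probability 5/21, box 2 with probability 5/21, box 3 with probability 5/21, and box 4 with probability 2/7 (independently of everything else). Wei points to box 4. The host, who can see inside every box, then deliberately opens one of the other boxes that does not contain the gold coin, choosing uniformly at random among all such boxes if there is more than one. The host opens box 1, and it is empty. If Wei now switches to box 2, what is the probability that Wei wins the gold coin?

5/14

Consider each possible location of the gold coin in turn.
If it is in box 1 (prior 5/21): the host opened box 1, so this case is ruled out; weight (5/21)·0 = 0.
If it is in either of boxes 2 and 3 (prior 5/21 each): the host has 2 equally likely choices, so probability 1/2; weight (5/21)·(1/2) = 5/42 each.
If it is in box 4 (prior 2/7): the host has 3 equally likely choices, so probability 1/3; weight (2/7)·(1/3) = 2/21.
The weights sum to 1/3.
So P(the gold coin in box 2 | the host opened box 1) = (5/42) / (1/3) = 5/14.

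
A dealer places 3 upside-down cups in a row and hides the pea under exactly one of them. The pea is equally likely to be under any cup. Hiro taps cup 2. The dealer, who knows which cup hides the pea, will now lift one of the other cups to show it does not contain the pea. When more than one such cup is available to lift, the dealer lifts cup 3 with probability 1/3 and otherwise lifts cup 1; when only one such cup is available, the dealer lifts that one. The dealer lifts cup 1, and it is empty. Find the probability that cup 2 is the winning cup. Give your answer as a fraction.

2/5

Condition on the true location of the pea.
If it is under cup 1 (prior 1/3): the dealer opened cup 1, so this case is ruled out; weight (1/3)·0 = 0.
If it is under cup 2 (prior 1/3): cup 3 is available but not opened, probability 2/3; weight (1/3)·(2/3) = 2/9.
If it is under cup 3 (prior 1/3): only cup 1 is available, probability 1; weight (1/3)·1 = 1/3.
The weights sum to 5/9.
So P(the pea under cup 2 | the dealer opened cup 1) = (2/9) / (5/9) = 2/5.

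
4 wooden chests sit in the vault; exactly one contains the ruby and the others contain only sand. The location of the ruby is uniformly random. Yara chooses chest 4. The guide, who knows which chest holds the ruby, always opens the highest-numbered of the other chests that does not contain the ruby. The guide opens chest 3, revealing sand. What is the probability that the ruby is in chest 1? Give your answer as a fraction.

Condition on the true location of the ruby.
If it is in any of chests 1, 2, and 4 (prior 1/4 each): chest 3 is the highest-numbered option available, probability 1; weight (1/4)·1 = 1/4 each.
If it is in chest 3 (prior 1/4): the guide opened chest 3, so this case is ruled out; weight (1/4)·0 = 0.
The weights sum to 3/4.
So P(the ruby in chest 1 | the guide opened chest 3) = (1/4) / (3/4) = 1/3.

1/3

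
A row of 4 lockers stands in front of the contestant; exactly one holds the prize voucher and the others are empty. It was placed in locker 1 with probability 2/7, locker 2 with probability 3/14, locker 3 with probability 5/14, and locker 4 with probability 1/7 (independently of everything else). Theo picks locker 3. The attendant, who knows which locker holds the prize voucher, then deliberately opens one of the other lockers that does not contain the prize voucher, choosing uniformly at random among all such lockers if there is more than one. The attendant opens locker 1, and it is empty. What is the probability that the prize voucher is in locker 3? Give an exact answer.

2/5

Consider each possible location of the prize voucher in turn.
If it is in locker 1 (prior 2/7): the attendant opened locker 1, so this case is ruled out; weight (2/7)·0 = 0.
If it is in locker 2 (prior 3/14): the attendant has 2 equally likely choices, so probability 1/2; weight (3/14)·(1/2) = 3/28.
If it is in locker 3 (prior 5/14): the attendant has 3 equally likely choices, so probability 1/3; weight (5/14)·(1/3) = 5/42.
If it is in locker 4 (prior 1/7): the attendant has 2 equally likely choices, so probability 1/2; weight (1/7)·(1/2) = 1/14.
The weights sum to 25/84.
So P(the prize voucher in locker 3 | the attendant opened locker 1) = (5/42) / (25/84) = 2/5.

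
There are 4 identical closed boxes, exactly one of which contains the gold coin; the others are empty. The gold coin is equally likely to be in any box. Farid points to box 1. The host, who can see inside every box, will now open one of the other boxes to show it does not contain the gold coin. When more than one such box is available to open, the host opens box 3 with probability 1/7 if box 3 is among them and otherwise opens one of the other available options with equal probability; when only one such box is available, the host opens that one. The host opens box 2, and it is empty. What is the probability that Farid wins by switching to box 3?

Condition on the true location of the gold coin.
If it is in box 1 (prior 1/4): box 3 is available but not opened; box 2 gets probability (1 − 1/7)/2 = 3/7; weight (1/4)·(3/7) = 3/28.
If it is in box 2 (prior 1/4): the host opened box 2, so this case is ruled out; weight (1/4)·0 = 0.
If it is in box 3 (prior 1/4): box 3 holds the prize so is unavailable; the host chooses uniformly among the 2 others, probability 1/2; weight (1/4)·(1/2) = 1/8.
If it is in box 4 (prior 1/4): box 3 is available but not opened, probability 6/7; weight (1/4)·(6/7) = 3/14.
The weights sum to 25/56.
So P(the gold coin in box 3 | the host opened box 2) = (1/8) / (25/56) = 7/25.

7/25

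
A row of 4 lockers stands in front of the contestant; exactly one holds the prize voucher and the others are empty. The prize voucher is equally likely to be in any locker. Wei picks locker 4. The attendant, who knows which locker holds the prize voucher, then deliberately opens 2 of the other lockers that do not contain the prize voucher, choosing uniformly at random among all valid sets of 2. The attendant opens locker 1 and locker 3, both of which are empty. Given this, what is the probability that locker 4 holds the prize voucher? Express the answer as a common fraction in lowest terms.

1/4

Apply Bayes' rule, conditioning on where the prize voucher actually is.
If it is in either of lockers 1 and 3 (prior 1/4 each): that locker was opened and seen not to hold the prize — ruled out; weight (1/4)·0 = 0 each.
If it is in locker 2 (prior 1/4): the attendant has no choice, probability 1; weight (1/4)·1 = 1/4.
If it is in locker 4 (prior 1/4): the attendant has 3 equally likely choices, so probability 1/3; weight (1/4)·(1/3) = 1/12.
The weights sum to 1/3.
So P(the prize voucher in locker 4 | the attendant opened locker 1 and locker 3) = (1/12) / (1/3) = 1/4.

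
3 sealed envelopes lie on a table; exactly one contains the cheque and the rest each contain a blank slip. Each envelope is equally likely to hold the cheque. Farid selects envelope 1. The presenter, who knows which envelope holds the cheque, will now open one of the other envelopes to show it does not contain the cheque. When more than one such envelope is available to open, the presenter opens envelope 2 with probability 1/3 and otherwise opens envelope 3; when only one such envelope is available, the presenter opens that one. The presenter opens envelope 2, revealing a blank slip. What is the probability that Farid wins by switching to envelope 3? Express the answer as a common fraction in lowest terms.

3/4

Apply Bayes' rule, conditioning on where the cheque actually is.
If it is in envelope 1 (prior 1/3): envelope 2 is available, opened with probability 1/3; weight (1/3)·(1/3) = 1/9.
If it is in envelope 2 (prior 1/3): the presenter opened envelope 2, so this case is ruled out; weight (1/3)·0 = 0.
If it is in envelope 3 (prior 1/3): only envelope 2 is available, probability 1; weight (1/3)·1 = 1/3.
The weights sum to 4/9.
So P(the cheque in envelope 3 | the presenter opened envelope 2) = (1/3) / (4/9) = 3/4.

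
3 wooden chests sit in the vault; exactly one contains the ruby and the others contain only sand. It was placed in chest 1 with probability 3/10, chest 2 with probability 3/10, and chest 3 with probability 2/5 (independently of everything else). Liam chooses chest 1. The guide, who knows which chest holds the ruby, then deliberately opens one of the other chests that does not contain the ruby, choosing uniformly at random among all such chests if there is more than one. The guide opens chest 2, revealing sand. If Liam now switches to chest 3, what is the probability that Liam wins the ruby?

Condition on the true location of the ruby.
If it is in chest 1 (prior 3/10): the guide has 2 equally likely choices, so probability 1/2; weight (3/10)·(1/2) = 3/20.
If it is in chest 2 (prior 3/10): the guide opened chest 2, so this case is ruled out; weight (3/10)·0 = 0.
If it is in chest 3 (prior 2/5): the guide has no choice, probability 1; weight (2/5)·1 = 2/5.
The weights sum to 11/20.
So P(the ruby in chest 3 | the guide opened chest 2) = (2/5) / (11/20) = 8/11.

8/11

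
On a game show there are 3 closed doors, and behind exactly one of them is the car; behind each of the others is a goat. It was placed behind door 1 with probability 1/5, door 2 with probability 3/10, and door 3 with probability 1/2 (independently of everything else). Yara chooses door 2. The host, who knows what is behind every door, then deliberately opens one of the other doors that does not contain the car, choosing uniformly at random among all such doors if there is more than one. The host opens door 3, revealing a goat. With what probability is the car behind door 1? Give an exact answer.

4/7

Apply Bayes' rule, conditioning on where the car actually is.
If it is behind door 1 (prior 1/5): the host has no choice, probability 1; weight (1/5)·1 = 1/5.
If it is behind door 2 (prior 3/10): the host has 2 equally likely choices, so probability 1/2; weight (3/10)·(1/2) = 3/20.
If it is behind door 3 (prior 1/2): the host opened door 3, so this case is ruled out; weight (1/2)·0 = 0.
The weights sum to 7/20.
So P(the car behind door 1 | the host opened door 3) = (1/5) / (7/20) = 4/7.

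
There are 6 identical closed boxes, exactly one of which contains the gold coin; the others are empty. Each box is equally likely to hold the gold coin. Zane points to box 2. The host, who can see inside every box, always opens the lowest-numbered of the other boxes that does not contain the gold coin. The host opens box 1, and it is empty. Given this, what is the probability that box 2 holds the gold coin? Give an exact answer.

1/5

Apply Bayes' rule, conditioning on where the gold coin actually is.
If it is in box 1 (prior 1/6): the host opened box 1, so this case is ruled out; weight (1/6)·0 = 0.
If it is in any of boxes 2, 3, 4, 5, and 6 (prior 1/6 each): box 1 is the lowest-numbered option available, probability 1; weight (1/6)·1 = 1/6 each.
The weights sum to 5/6.
So P(the gold coin in box 2 | the host opened box 1) = (1/6) / (5/6) = 1/5.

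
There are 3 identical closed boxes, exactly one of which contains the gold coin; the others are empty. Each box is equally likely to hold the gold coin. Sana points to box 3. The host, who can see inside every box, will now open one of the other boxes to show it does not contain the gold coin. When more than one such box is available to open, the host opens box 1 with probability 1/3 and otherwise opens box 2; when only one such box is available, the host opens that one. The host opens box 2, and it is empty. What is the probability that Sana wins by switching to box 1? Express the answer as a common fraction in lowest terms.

3/5

Consider each possible location of the gold coin in turn.
If it is in box 1 (prior 1/3): only box 2 is available, probability 1; weight (1/3)·1 = 1/3.
If it is in box 2 (prior 1/3): the host opened box 2, so this case is ruled out; weight (1/3)·0 = 0.
If it is in box 3 (prior 1/3): box 1 is available but not opened, probability 2/3; weight (1/3)·(2/3) = 2/9.
The weights sum to 5/9.
So P(the gold coin in box 1 | the host opened box 2) = (1/3) / (5/9) = 3/5.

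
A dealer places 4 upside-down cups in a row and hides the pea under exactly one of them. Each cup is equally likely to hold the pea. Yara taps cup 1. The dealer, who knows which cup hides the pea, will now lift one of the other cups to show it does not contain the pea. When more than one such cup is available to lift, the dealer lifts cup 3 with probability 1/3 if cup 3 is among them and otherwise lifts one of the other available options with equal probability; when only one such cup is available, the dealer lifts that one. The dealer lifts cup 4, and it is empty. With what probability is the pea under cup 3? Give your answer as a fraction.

1/3

Condition on the true location of the pea.
If it is under cup 1 (prior 1/4): cup 3 is available but not opened; cup 4 gets probability (1 − 1/3)/2 = 1/3; weight (1/4)·(1/3) = 1/12.
If it is under cup 2 (prior 1/4): cup 3 is available but not opened, probability 2/3; weight (1/4)·(2/3) = 1/6.
If it is under cup 3 (prior 1/4): cup 3 holds the prize so is unavailable; the dealer chooses uniformly among the 2 others, probability 1/2; weight (1/4)·(1/2) = 1/8.
If it is under cup 4 (prior 1/4): the dealer opened cup 4, so this case is ruled out; weight (1/4)·0 = 0.
The weights sum to 3/8.
So P(the pea under cup 3 | the dealer opened cup 4) = (1/8) / (3/8) = 1/3.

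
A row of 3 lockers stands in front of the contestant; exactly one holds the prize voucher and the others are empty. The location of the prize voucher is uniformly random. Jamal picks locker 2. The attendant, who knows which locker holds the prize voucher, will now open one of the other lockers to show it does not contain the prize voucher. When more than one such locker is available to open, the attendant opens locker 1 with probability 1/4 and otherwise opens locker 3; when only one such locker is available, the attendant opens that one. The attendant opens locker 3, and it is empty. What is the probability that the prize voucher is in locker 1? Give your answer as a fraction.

Consider each possible location of the prize voucher in turn.
If it is in locker 1 (prior 1/3): only locker 3 is available, probability 1; weight (1/3)·1 = 1/3.
If it is in locker 2 (prior 1/3): locker 1 is available but not opened, probability 3/4; weight (1/3)·(3/4) = 1/4.
If it is in locker 3 (prior 1/3): the attendant opened locker 3, so this case is ruled out; weight (1/3)·0 = 0.
The weights sum to 7/12.
So P(the prize voucher in locker 1 | the attendant opened locker 3) = (1/3) / (7/12) = 4/7.

4/7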